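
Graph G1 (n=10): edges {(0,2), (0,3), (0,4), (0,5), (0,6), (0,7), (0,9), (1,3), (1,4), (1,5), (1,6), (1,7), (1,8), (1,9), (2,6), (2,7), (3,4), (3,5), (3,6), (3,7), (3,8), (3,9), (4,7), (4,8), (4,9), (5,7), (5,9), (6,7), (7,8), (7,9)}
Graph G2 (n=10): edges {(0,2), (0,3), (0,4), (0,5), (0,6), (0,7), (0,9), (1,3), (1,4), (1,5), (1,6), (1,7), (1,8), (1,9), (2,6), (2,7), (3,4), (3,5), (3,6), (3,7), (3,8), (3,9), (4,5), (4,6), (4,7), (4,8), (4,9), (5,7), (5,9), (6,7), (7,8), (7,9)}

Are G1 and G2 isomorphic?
No, not isomorphic

The graphs are NOT isomorphic.

Counting edges: G1 has 30 edge(s); G2 has 32 edge(s).
Edge count is an isomorphism invariant (a bijection on vertices induces a bijection on edges), so differing edge counts rule out isomorphism.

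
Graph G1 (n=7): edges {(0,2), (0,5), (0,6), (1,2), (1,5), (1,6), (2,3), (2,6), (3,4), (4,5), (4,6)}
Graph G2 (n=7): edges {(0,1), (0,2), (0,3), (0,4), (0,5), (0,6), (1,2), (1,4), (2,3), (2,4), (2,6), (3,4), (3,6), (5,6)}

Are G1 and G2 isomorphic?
No, not isomorphic

The graphs are NOT isomorphic.

Counting triangles (3-cliques): G1 has 2, G2 has 11.
Triangle count is an isomorphism invariant, so differing triangle counts rule out isomorphism.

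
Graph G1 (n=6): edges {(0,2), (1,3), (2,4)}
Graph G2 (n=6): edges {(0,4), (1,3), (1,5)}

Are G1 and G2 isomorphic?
Yes, isomorphic

The graphs are isomorphic.
One valid mapping φ: V(G1) → V(G2): 0→5, 1→4, 2→1, 3→0, 4→3, 5→2

Verify φ preserves adjacency — for each edge of G1, its image is an edge of G2:
  (0,2) → (φ(0),φ(2)) = (1,5) ∈ E(G2) ✓
  (1,3) → (φ(1),φ(3)) = (0,4) ∈ E(G2) ✓
  (2,4) → (φ(2),φ(4)) = (1,3) ∈ E(G2) ✓
All 3 edges of G1 map to edges of G2, and |E(G1)| = |E(G2)| = 3, so φ is a bijection on edges as well as vertices. Hence G1 ≅ G2.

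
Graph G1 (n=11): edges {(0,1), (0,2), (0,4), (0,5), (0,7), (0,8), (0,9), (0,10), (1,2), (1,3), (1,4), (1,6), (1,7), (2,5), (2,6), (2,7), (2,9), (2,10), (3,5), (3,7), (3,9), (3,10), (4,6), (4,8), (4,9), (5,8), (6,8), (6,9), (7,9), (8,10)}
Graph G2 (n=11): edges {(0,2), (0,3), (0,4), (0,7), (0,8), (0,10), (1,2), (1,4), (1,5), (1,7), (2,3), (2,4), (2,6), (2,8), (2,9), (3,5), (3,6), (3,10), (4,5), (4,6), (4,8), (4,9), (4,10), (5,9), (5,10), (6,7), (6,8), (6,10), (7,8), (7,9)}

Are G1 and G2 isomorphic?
Yes, isomorphic

The graphs are isomorphic.
One valid mapping φ: V(G1) → V(G2): 0→4, 1→0, 2→2, 3→7, 4→10, 5→9, 6→3, 7→8, 8→5, 9→6, 10→1

Verify φ preserves adjacency — for each edge of G1, its image is an edge of G2:
  (0,1) → (φ(0),φ(1)) = (0,4) ∈ E(G2) ✓
  (0,2) → (φ(0),φ(2)) = (2,4) ∈ E(G2) ✓
  (0,4) → (φ(0),φ(4)) = (4,10) ∈ E(G2) ✓
  (0,5) → (φ(0),φ(5)) = (4,9) ∈ E(G2) ✓
  (0,7) → (φ(0),φ(7)) = (4,8) ∈ E(G2) ✓
  (0,8) → (φ(0),φ(8)) = (4,5) ∈ E(G2) ✓
  (0,9) → (φ(0),φ(9)) = (4,6) ∈ E(G2) ✓
  (0,10) → (φ(0),φ(10)) = (1,4) ∈ E(G2) ✓
  (1,2) → (φ(1),φ(2)) = (0,2) ∈ E(G2) ✓
  (1,3) → (φ(1),φ(3)) = (0,7) ∈ E(G2) ✓
  (1,4) → (φ(1),φ(4)) = (0,10) ∈ E(G2) ✓
  (1,6) → (φ(1),φ(6)) = (0,3) ∈ E(G2) ✓
  (1,7) → (φ(1),φ(7)) = (0,8) ∈ E(G2) ✓
  (2,5) → (φ(2),φ(5)) = (2,9) ∈ E(G2) ✓
  (2,6) → (φ(2),φ(6)) = (2,3) ∈ E(G2) ✓
  (2,7) → (φ(2),φ(7)) = (2,8) ∈ E(G2) ✓
  (2,9) → (φ(2),φ(9)) = (2,6) ∈ E(G2) ✓
  (2,10) → (φ(2),φ(10)) = (1,2) ∈ E(G2) ✓
  (3,5) → (φ(3),φ(5)) = (7,9) ∈ E(G2) ✓
  (3,7) → (φ(3),φ(7)) = (7,8) ∈ E(G2) ✓
  (3,9) → (φ(3),φ(9)) = (6,7) ∈ E(G2) ✓
  (3,10) → (φ(3),φ(10)) = (1,7) ∈ E(G2) ✓
  (4,6) → (φ(4),φ(6)) = (3,10) ∈ E(G2) ✓
  (4,8) → (φ(4),φ(8)) = (5,10) ∈ E(G2) ✓
  (4,9) → (φ(4),φ(9)) = (6,10) ∈ E(G2) ✓
  (5,8) → (φ(5),φ(8)) = (5,9) ∈ E(G2) ✓
  (6,8) → (φ(6),φ(8)) = (3,5) ∈ E(G2) ✓
  (6,9) → (φ(6),φ(9)) = (3,6) ∈ E(G2) ✓
  (7,9) → (φ(7),φ(9)) = (6,8) ∈ E(G2) ✓
  (8,10) → (φ(8),φ(10)) = (1,5) ∈ E(G2) ✓
All 30 edges of G1 map to edges of G2, and |E(G1)| = |E(G2)| = 30, so φ is a bijection on edges as well as vertices. Hence G1 ≅ G2.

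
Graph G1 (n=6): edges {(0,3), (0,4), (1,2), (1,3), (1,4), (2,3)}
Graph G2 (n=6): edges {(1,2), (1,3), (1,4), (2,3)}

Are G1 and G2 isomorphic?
No, not isomorphic

The graphs are NOT isomorphic.

Counting edges: G1 has 6 edge(s); G2 has 4 edge(s).
Edge count is an isomorphism invariant (a bijection on vertices induces a bijection on edges), so differing edge counts rule out isomorphism.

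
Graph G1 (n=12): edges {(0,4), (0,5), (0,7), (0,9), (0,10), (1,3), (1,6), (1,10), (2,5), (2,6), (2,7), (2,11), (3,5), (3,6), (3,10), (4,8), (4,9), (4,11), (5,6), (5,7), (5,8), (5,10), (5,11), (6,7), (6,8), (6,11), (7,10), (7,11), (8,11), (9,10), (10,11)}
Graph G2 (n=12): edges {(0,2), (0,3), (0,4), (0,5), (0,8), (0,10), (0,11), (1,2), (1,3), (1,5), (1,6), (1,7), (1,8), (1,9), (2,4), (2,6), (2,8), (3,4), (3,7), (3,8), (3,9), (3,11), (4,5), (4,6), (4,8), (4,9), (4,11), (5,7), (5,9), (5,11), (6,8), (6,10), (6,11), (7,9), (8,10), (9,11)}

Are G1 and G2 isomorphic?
No, not isomorphic

The graphs are NOT isomorphic.

Degrees in G1: deg(0)=5, deg(1)=3, deg(2)=4, deg(3)=4, deg(4)=4, deg(5)=8, deg(6)=7, deg(7)=6, deg(8)=4, deg(9)=3, deg(10)=7, deg(11)=7.
Sorted degree sequence of G1: [8, 7, 7, 7, 6, 5, 4, 4, 4, 4, 3, 3].
Degrees in G2: deg(0)=7, deg(1)=7, deg(2)=5, deg(3)=7, deg(4)=8, deg(5)=6, deg(6)=6, deg(7)=4, deg(8)=7, deg(9)=6, deg(10)=3, deg(11)=6.
Sorted degree sequence of G2: [8, 7, 7, 7, 7, 6, 6, 6, 6, 5, 4, 3].
The (sorted) degree sequence is an isomorphism invariant, so since G1 and G2 have different degree sequences they cannot be isomorphic.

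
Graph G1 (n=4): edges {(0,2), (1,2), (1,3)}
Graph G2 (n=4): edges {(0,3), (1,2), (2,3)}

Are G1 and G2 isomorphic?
Yes, isomorphic

The graphs are isomorphic.
One valid mapping φ: V(G1) → V(G2): 0→0, 1→2, 2→3, 3→1

Verify φ preserves adjacency — for each edge of G1, its image is an edge of G2:
  (0,2) → (φ(0),φ(2)) = (0,3) ∈ E(G2) ✓
  (1,2) → (φ(1),φ(2)) = (2,3) ∈ E(G2) ✓
  (1,3) → (φ(1),φ(3)) = (1,2) ∈ E(G2) ✓
All 3 edges of G1 map to edges of G2, and |E(G1)| = |E(G2)| = 3, so φ is a bijection on edges as well as vertices. Hence G1 ≅ G2.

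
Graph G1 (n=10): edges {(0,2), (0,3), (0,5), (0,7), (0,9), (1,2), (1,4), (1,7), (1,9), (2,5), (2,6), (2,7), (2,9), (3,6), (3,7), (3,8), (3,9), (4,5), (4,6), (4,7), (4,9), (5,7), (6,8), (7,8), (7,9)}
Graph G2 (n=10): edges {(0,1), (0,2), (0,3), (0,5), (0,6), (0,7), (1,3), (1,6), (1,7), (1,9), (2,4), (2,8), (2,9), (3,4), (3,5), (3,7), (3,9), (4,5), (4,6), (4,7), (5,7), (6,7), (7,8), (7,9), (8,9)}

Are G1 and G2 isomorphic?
Yes, isomorphic

The graphs are isomorphic.
One valid mapping φ: V(G1) → V(G2): 0→1, 1→5, 2→0, 3→9, 4→4, 5→6, 6→2, 7→7, 8→8, 9→3

Verify φ preserves adjacency — for each edge of G1, its image is an edge of G2:
  (0,2) → (φ(0),φ(2)) = (0,1) ∈ E(G2) ✓
  (0,3) → (φ(0),φ(3)) = (1,9) ∈ E(G2) ✓
  (0,5) → (φ(0),φ(5)) = (1,6) ∈ E(G2) ✓
  (0,7) → (φ(0),φ(7)) = (1,7) ∈ E(G2) ✓
  (0,9) → (φ(0),φ(9)) = (1,3) ∈ E(G2) ✓
  (1,2) → (φ(1),φ(2)) = (0,5) ∈ E(G2) ✓
  (1,4) → (φ(1),φ(4)) = (4,5) ∈ E(G2) ✓
  (1,7) → (φ(1),φ(7)) = (5,7) ∈ E(G2) ✓
  (1,9) → (φ(1),φ(9)) = (3,5) ∈ E(G2) ✓
  (2,5) → (φ(2),φ(5)) = (0,6) ∈ E(G2) ✓
  (2,6) → (φ(2),φ(6)) = (0,2) ∈ E(G2) ✓
  (2,7) → (φ(2),φ(7)) = (0,7) ∈ E(G2) ✓
  (2,9) → (φ(2),φ(9)) = (0,3) ∈ E(G2) ✓
  (3,6) → (φ(3),φ(6)) = (2,9) ∈ E(G2) ✓
  (3,7) → (φ(3),φ(7)) = (7,9) ∈ E(G2) ✓
  (3,8) → (φ(3),φ(8)) = (8,9) ∈ E(G2) ✓
  (3,9) → (φ(3),φ(9)) = (3,9) ∈ E(G2) ✓
  (4,5) → (φ(4),φ(5)) = (4,6) ∈ E(G2) ✓
  (4,6) → (φ(4),φ(6)) = (2,4) ∈ E(G2) ✓
  (4,7) → (φ(4),φ(7)) = (4,7) ∈ E(G2) ✓
  (4,9) → (φ(4),φ(9)) = (3,4) ∈ E(G2) ✓
  (5,7) → (φ(5),φ(7)) = (6,7) ∈ E(G2) ✓
  (6,8) → (φ(6),φ(8)) = (2,8) ∈ E(G2) ✓
  (7,8) → (φ(7),φ(8)) = (7,8) ∈ E(G2) ✓
  (7,9) → (φ(7),φ(9)) = (3,7) ∈ E(G2) ✓
All 25 edges of G1 map to edges of G2, and |E(G1)| = |E(G2)| = 25, so φ is a bijection on edges as well as vertices. Hence G1 ≅ G2.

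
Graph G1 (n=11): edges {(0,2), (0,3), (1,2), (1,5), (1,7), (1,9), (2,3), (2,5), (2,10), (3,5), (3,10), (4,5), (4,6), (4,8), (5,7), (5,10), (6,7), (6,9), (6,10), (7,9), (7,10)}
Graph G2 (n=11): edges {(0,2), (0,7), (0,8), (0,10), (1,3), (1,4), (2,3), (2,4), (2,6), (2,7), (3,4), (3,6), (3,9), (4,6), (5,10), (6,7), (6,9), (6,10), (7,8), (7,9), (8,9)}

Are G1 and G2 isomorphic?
Yes, isomorphic

The graphs are isomorphic.
One valid mapping φ: V(G1) → V(G2): 0→1, 1→9, 2→3, 3→4, 4→10, 5→6, 6→0, 7→7, 8→5, 9→8, 10→2

Verify φ preserves adjacency — for each edge of G1, its image is an edge of G2:
  (0,2) → (φ(0),φ(2)) = (1,3) ∈ E(G2) ✓
  (0,3) → (φ(0),φ(3)) = (1,4) ∈ E(G2) ✓
  (1,2) → (φ(1),φ(2)) = (3,9) ∈ E(G2) ✓
  (1,5) → (φ(1),φ(5)) = (6,9) ∈ E(G2) ✓
  (1,7) → (φ(1),φ(7)) = (7,9) ∈ E(G2) ✓
  (1,9) → (φ(1),φ(9)) = (8,9) ∈ E(G2) ✓
  (2,3) → (φ(2),φ(3)) = (3,4) ∈ E(G2) ✓
  (2,5) → (φ(2),φ(5)) = (3,6) ∈ E(G2) ✓
  (2,10) → (φ(2),φ(10)) = (2,3) ∈ E(G2) ✓
  (3,5) → (φ(3),φ(5)) = (4,6) ∈ E(G2) ✓
  (3,10) → (φ(3),φ(10)) = (2,4) ∈ E(G2) ✓
  (4,5) → (φ(4),φ(5)) = (6,10) ∈ E(G2) ✓
  (4,6) → (φ(4),φ(6)) = (0,10) ∈ E(G2) ✓
  (4,8) → (φ(4),φ(8)) = (5,10) ∈ E(G2) ✓
  (5,7) → (φ(5),φ(7)) = (6,7) ∈ E(G2) ✓
  (5,10) → (φ(5),φ(10)) = (2,6) ∈ E(G2) ✓
  (6,7) → (φ(6),φ(7)) = (0,7) ∈ E(G2) ✓
  (6,9) → (φ(6),φ(9)) = (0,8) ∈ E(G2) ✓
  (6,10) → (φ(6),φ(10)) = (0,2) ∈ E(G2) ✓
  (7,9) → (φ(7),φ(9)) = (7,8) ∈ E(G2) ✓
  (7,10) → (φ(7),φ(10)) = (2,7) ∈ E(G2) ✓
All 21 edges of G1 map to edges of G2, and |E(G1)| = |E(G2)| = 21, so φ is a bijection on edges as well as vertices. Hence G1 ≅ G2.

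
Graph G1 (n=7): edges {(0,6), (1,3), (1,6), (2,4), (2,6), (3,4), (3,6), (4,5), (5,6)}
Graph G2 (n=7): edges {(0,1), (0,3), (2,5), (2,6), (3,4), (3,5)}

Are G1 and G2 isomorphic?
No, not isomorphic

The graphs are NOT isomorphic.

Counting triangles (3-cliques): G1 has 1, G2 has 0.
Triangle count is an isomorphism invariant, so differing triangle counts rule out isomorphism.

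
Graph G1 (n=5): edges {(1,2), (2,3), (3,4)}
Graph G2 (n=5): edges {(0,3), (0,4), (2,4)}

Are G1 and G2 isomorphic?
Yes, isomorphic

The graphs are isomorphic.
One valid mapping φ: V(G1) → V(G2): 0→1, 1→3, 2→0, 3→4, 4→2

Verify φ preserves adjacency — for each edge of G1, its image is an edge of G2:
  (1,2) → (φ(1),φ(2)) = (0,3) ∈ E(G2) ✓
  (2,3) → (φ(2),φ(3)) = (0,4) ∈ E(G2) ✓
  (3,4) → (φ(3),φ(4)) = (2,4) ∈ E(G2) ✓
All 3 edges of G1 map to edges of G2, and |E(G1)| = |E(G2)| = 3, so φ is a bijection on edges as well as vertices. Hence G1 ≅ G2.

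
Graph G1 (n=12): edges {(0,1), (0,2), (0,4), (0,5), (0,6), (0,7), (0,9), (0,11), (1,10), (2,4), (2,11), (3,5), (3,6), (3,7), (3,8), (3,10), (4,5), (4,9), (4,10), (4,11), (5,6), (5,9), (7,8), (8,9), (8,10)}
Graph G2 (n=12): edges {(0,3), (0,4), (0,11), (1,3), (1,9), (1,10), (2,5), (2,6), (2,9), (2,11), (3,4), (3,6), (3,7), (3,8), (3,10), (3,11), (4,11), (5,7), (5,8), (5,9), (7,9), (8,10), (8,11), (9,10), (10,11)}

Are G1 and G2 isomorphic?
Yes, isomorphic

The graphs are isomorphic.
One valid mapping φ: V(G1) → V(G2): 0→3, 1→6, 2→0, 3→9, 4→11, 5→10, 6→1, 7→7, 8→5, 9→8, 10→2, 11→4

Verify φ preserves adjacency — for each edge of G1, its image is an edge of G2:
  (0,1) → (φ(0),φ(1)) = (3,6) ∈ E(G2) ✓
  (0,2) → (φ(0),φ(2)) = (0,3) ∈ E(G2) ✓
  (0,4) → (φ(0),φ(4)) = (3,11) ∈ E(G2) ✓
  (0,5) → (φ(0),φ(5)) = (3,10) ∈ E(G2) ✓
  (0,6) → (φ(0),φ(6)) = (1,3) ∈ E(G2) ✓
  (0,7) → (φ(0),φ(7)) = (3,7) ∈ E(G2) ✓
  (0,9) → (φ(0),φ(9)) = (3,8) ∈ E(G2) ✓
  (0,11) → (φ(0),φ(11)) = (3,4) ∈ E(G2) ✓
  (1,10) → (φ(1),φ(10)) = (2,6) ∈ E(G2) ✓
  (2,4) → (φ(2),φ(4)) = (0,11) ∈ E(G2) ✓
  (2,11) → (φ(2),φ(11)) = (0,4) ∈ E(G2) ✓
  (3,5) → (φ(3),φ(5)) = (9,10) ∈ E(G2) ✓
  (3,6) → (φ(3),φ(6)) = (1,9) ∈ E(G2) ✓
  (3,7) → (φ(3),φ(7)) = (7,9) ∈ E(G2) ✓
  (3,8) → (φ(3),φ(8)) = (5,9) ∈ E(G2) ✓
  (3,10) → (φ(3),φ(10)) = (2,9) ∈ E(G2) ✓
  (4,5) → (φ(4),φ(5)) = (10,11) ∈ E(G2) ✓
  (4,9) → (φ(4),φ(9)) = (8,11) ∈ E(G2) ✓
  (4,10) → (φ(4),φ(10)) = (2,11) ∈ E(G2) ✓
  (4,11) → (φ(4),φ(11)) = (4,11) ∈ E(G2) ✓
  (5,6) → (φ(5),φ(6)) = (1,10) ∈ E(G2) ✓
  (5,9) → (φ(5),φ(9)) = (8,10) ∈ E(G2) ✓
  (7,8) → (φ(7),φ(8)) = (5,7) ∈ E(G2) ✓
  (8,9) → (φ(8),φ(9)) = (5,8) ∈ E(G2) ✓
  (8,10) → (φ(8),φ(10)) = (2,5) ∈ E(G2) ✓
All 25 edges of G1 map to edges of G2, and |E(G1)| = |E(G2)| = 25, so φ is a bijection on edges as well as vertices. Hence G1 ≅ G2.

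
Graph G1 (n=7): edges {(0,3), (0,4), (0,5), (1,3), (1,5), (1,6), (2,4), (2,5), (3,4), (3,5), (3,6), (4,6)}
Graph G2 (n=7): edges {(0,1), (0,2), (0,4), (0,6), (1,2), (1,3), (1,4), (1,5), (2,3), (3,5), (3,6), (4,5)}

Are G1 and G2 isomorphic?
Yes, isomorphic

The graphs are isomorphic.
One valid mapping φ: V(G1) → V(G2): 0→2, 1→4, 2→6, 3→1, 4→3, 5→0, 6→5

Verify φ preserves adjacency — for each edge of G1, its image is an edge of G2:
  (0,3) → (φ(0),φ(3)) = (1,2) ∈ E(G2) ✓
  (0,4) → (φ(0),φ(4)) = (2,3) ∈ E(G2) ✓
  (0,5) → (φ(0),φ(5)) = (0,2) ∈ E(G2) ✓
  (1,3) → (φ(1),φ(3)) = (1,4) ∈ E(G2) ✓
  (1,5) → (φ(1),φ(5)) = (0,4) ∈ E(G2) ✓
  (1,6) → (φ(1),φ(6)) = (4,5) ∈ E(G2) ✓
  (2,4) → (φ(2),φ(4)) = (3,6) ∈ E(G2) ✓
  (2,5) → (φ(2),φ(5)) = (0,6) ∈ E(G2) ✓
  (3,4) → (φ(3),φ(4)) = (1,3) ∈ E(G2) ✓
  (3,5) → (φ(3),φ(5)) = (0,1) ∈ E(G2) ✓
  (3,6) → (φ(3),φ(6)) = (1,5) ∈ E(G2) ✓
  (4,6) → (φ(4),φ(6)) = (3,5) ∈ E(G2) ✓
All 12 edges of G1 map to edges of G2, and |E(G1)| = |E(G2)| = 12, so φ is a bijection on edges as well as vertices. Hence G1 ≅ G2.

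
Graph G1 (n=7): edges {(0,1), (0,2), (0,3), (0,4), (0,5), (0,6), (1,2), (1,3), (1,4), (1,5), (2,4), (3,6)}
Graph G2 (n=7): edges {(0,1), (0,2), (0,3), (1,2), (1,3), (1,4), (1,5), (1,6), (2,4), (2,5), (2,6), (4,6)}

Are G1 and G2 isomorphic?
Yes, isomorphic

The graphs are isomorphic.
One valid mapping φ: V(G1) → V(G2): 0→1, 1→2, 2→4, 3→0, 4→6, 5→5, 6→3

Verify φ preserves adjacency — for each edge of G1, its image is an edge of G2:
  (0,1) → (φ(0),φ(1)) = (1,2) ∈ E(G2) ✓
  (0,2) → (φ(0),φ(2)) = (1,4) ∈ E(G2) ✓
  (0,3) → (φ(0),φ(3)) = (0,1) ∈ E(G2) ✓
  (0,4) → (φ(0),φ(4)) = (1,6) ∈ E(G2) ✓
  (0,5) → (φ(0),φ(5)) = (1,5) ∈ E(G2) ✓
  (0,6) → (φ(0),φ(6)) = (1,3) ∈ E(G2) ✓
  (1,2) → (φ(1),φ(2)) = (2,4) ∈ E(G2) ✓
  (1,3) → (φ(1),φ(3)) = (0,2) ∈ E(G2) ✓
  (1,4) → (φ(1),φ(4)) = (2,6) ∈ E(G2) ✓
  (1,5) → (φ(1),φ(5)) = (2,5) ∈ E(G2) ✓
  (2,4) → (φ(2),φ(4)) = (4,6) ∈ E(G2) ✓
  (3,6) → (φ(3),φ(6)) = (0,3) ∈ E(G2) ✓
All 12 edges of G1 map to edges of G2, and |E(G1)| = |E(G2)| = 12, so φ is a bijection on edges as well as vertices. Hence G1 ≅ G2.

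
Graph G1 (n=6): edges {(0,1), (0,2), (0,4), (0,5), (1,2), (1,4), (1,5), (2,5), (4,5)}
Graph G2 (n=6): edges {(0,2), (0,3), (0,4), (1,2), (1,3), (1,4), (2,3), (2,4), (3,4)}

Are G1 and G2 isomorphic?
Yes, isomorphic

The graphs are isomorphic.
One valid mapping φ: V(G1) → V(G2): 0→3, 1→2, 2→0, 3→5, 4→1, 5→4

Verify φ preserves adjacency — for each edge of G1, its image is an edge of G2:
  (0,1) → (φ(0),φ(1)) = (2,3) ∈ E(G2) ✓
  (0,2) → (φ(0),φ(2)) = (0,3) ∈ E(G2) ✓
  (0,4) → (φ(0),φ(4)) = (1,3) ∈ E(G2) ✓
  (0,5) → (φ(0),φ(5)) = (3,4) ∈ E(G2) ✓
  (1,2) → (φ(1),φ(2)) = (0,2) ∈ E(G2) ✓
  (1,4) → (φ(1),φ(4)) = (1,2) ∈ E(G2) ✓
  (1,5) → (φ(1),φ(5)) = (2,4) ∈ E(G2) ✓
  (2,5) → (φ(2),φ(5)) = (0,4) ∈ E(G2) ✓
  (4,5) → (φ(4),φ(5)) = (1,4) ∈ E(G2) ✓
All 9 edges of G1 map to edges of G2, and |E(G1)| = |E(G2)| = 9, so φ is a bijection on edges as well as vertices. Hence G1 ≅ G2.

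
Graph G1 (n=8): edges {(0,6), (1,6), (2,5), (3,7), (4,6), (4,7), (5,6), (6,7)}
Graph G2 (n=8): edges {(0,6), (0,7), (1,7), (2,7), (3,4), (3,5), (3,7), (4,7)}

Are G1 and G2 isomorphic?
Yes, isomorphic

The graphs are isomorphic.
One valid mapping φ: V(G1) → V(G2): 0→1, 1→2, 2→6, 3→5, 4→4, 5→0, 6→7, 7→3

Verify φ preserves adjacency — for each edge of G1, its image is an edge of G2:
  (0,6) → (φ(0),φ(6)) = (1,7) ∈ E(G2) ✓
  (1,6) → (φ(1),φ(6)) = (2,7) ∈ E(G2) ✓
  (2,5) → (φ(2),φ(5)) = (0,6) ∈ E(G2) ✓
  (3,7) → (φ(3),φ(7)) = (3,5) ∈ E(G2) ✓
  (4,6) → (φ(4),φ(6)) = (4,7) ∈ E(G2) ✓
  (4,7) → (φ(4),φ(7)) = (3,4) ∈ E(G2) ✓
  (5,6) → (φ(5),φ(6)) = (0,7) ∈ E(G2) ✓
  (6,7) → (φ(6),φ(7)) = (3,7) ∈ E(G2) ✓
All 8 edges of G1 map to edges of G2, and |E(G1)| = |E(G2)| = 8, so φ is a bijection on edges as well as vertices. Hence G1 ≅ G2.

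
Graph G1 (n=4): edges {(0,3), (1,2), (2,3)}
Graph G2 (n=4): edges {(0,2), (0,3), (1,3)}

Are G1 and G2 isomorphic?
Yes, isomorphic

The graphs are isomorphic.
One valid mapping φ: V(G1) → V(G2): 0→1, 1→2, 2→0, 3→3

Verify φ preserves adjacency — for each edge of G1, its image is an edge of G2:
  (0,3) → (φ(0),φ(3)) = (1,3) ∈ E(G2) ✓
  (1,2) → (φ(1),φ(2)) = (0,2) ∈ E(G2) ✓
  (2,3) → (φ(2),φ(3)) = (0,3) ∈ E(G2) ✓
All 3 edges of G1 map to edges of G2, and |E(G1)| = |E(G2)| = 3, so φ is a bijection on edges as well as vertices. Hence G1 ≅ G2.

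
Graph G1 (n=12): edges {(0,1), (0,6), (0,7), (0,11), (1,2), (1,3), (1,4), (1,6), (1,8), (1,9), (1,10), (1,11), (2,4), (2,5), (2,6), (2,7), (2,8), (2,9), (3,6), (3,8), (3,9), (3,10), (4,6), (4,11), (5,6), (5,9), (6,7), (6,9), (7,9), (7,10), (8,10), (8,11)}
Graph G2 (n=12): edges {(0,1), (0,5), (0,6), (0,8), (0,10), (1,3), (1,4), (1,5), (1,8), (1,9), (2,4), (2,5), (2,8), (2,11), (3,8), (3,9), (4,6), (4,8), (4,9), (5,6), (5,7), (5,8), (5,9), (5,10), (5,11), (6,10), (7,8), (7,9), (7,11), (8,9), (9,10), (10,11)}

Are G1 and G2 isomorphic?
Yes, isomorphic

The graphs are isomorphic.
One valid mapping φ: V(G1) → V(G2): 0→2, 1→5, 2→9, 3→0, 4→7, 5→3, 6→8, 7→4, 8→10, 9→1, 10→6, 11→11

Verify φ preserves adjacency — for each edge of G1, its image is an edge of G2:
  (0,1) → (φ(0),φ(1)) = (2,5) ∈ E(G2) ✓
  (0,6) → (φ(0),φ(6)) = (2,8) ∈ E(G2) ✓
  (0,7) → (φ(0),φ(7)) = (2,4) ∈ E(G2) ✓
  (0,11) → (φ(0),φ(11)) = (2,11) ∈ E(G2) ✓
  (1,2) → (φ(1),φ(2)) = (5,9) ∈ E(G2) ✓
  (1,3) → (φ(1),φ(3)) = (0,5) ∈ E(G2) ✓
  (1,4) → (φ(1),φ(4)) = (5,7) ∈ E(G2) ✓
  (1,6) → (φ(1),φ(6)) = (5,8) ∈ E(G2) ✓
  (1,8) → (φ(1),φ(8)) = (5,10) ∈ E(G2) ✓
  (1,9) → (φ(1),φ(9)) = (1,5) ∈ E(G2) ✓
  (1,10) → (φ(1),φ(10)) = (5,6) ∈ E(G2) ✓
  (1,11) → (φ(1),φ(11)) = (5,11) ∈ E(G2) ✓
  (2,4) → (φ(2),φ(4)) = (7,9) ∈ E(G2) ✓
  (2,5) → (φ(2),φ(5)) = (3,9) ∈ E(G2) ✓
  (2,6) → (φ(2),φ(6)) = (8,9) ∈ E(G2) ✓
  (2,7) → (φ(2),φ(7)) = (4,9) ∈ E(G2) ✓
  (2,8) → (φ(2),φ(8)) = (9,10) ∈ E(G2) ✓
  (2,9) → (φ(2),φ(9)) = (1,9) ∈ E(G2) ✓
  (3,6) → (φ(3),φ(6)) = (0,8) ∈ E(G2) ✓
  (3,8) → (φ(3),φ(8)) = (0,10) ∈ E(G2) ✓
  (3,9) → (φ(3),φ(9)) = (0,1) ∈ E(G2) ✓
  (3,10) → (φ(3),φ(10)) = (0,6) ∈ E(G2) ✓
  (4,6) → (φ(4),φ(6)) = (7,8) ∈ E(G2) ✓
  (4,11) → (φ(4),φ(11)) = (7,11) ∈ E(G2) ✓
  (5,6) → (φ(5),φ(6)) = (3,8) ∈ E(G2) ✓
  (5,9) → (φ(5),φ(9)) = (1,3) ∈ E(G2) ✓
  (6,7) → (φ(6),φ(7)) = (4,8) ∈ E(G2) ✓
  (6,9) → (φ(6),φ(9)) = (1,8) ∈ E(G2) ✓
  (7,9) → (φ(7),φ(9)) = (1,4) ∈ E(G2) ✓
  (7,10) → (φ(7),φ(10)) = (4,6) ∈ E(G2) ✓
  (8,10) → (φ(8),φ(10)) = (6,10) ∈ E(G2) ✓
  (8,11) → (φ(8),φ(11)) = (10,11) ∈ E(G2) ✓
All 32 edges of G1 map to edges of G2, and |E(G1)| = |E(G2)| = 32, so φ is a bijection on edges as well as vertices. Hence G1 ≅ G2.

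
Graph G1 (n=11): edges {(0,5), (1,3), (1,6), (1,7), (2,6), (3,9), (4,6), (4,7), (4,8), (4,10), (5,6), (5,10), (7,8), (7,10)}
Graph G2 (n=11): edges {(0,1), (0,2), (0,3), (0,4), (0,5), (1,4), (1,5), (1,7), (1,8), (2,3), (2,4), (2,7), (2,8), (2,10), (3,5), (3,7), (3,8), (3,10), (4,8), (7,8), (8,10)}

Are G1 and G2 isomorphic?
No, not isomorphic

The graphs are NOT isomorphic.

Connected components of G1: 1 component(s) with vertex sets [[0, 1, 2, 3, 4, 5, 6, 7, 8, 9, 10]], sizes [11].
Connected components of G2: 3 component(s) with vertex sets [[6], [9], [0, 1, 2, 3, 4, 5, 7, 8, 10]], sizes [1, 1, 9].
The number of connected components (and the multiset of component sizes) is an isomorphism invariant — an isomorphism maps each component of G1 bijectively onto a component of G2. Since G1 has 1 component(s) and G2 has 3, they cannot be isomorphic.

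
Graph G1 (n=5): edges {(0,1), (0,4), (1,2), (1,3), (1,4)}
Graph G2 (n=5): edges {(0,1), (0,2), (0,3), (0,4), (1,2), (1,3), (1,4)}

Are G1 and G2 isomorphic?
No, not isomorphic

The graphs are NOT isomorphic.

Counting edges: G1 has 5 edge(s); G2 has 7 edge(s).
Edge count is an isomorphism invariant (a bijection on vertices induces a bijection on edges), so differing edge counts rule out isomorphism.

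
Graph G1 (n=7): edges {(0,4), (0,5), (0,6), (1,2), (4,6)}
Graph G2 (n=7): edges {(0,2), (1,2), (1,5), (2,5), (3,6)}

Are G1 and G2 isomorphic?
Yes, isomorphic

The graphs are isomorphic.
One valid mapping φ: V(G1) → V(G2): 0→2, 1→3, 2→6, 3→4, 4→5, 5→0, 6→1

Verify φ preserves adjacency — for each edge of G1, its image is an edge of G2:
  (0,4) → (φ(0),φ(4)) = (2,5) ∈ E(G2) ✓
  (0,5) → (φ(0),φ(5)) = (0,2) ∈ E(G2) ✓
  (0,6) → (φ(0),φ(6)) = (1,2) ∈ E(G2) ✓
  (1,2) → (φ(1),φ(2)) = (3,6) ∈ E(G2) ✓
  (4,6) → (φ(4),φ(6)) = (1,5) ∈ E(G2) ✓
All 5 edges of G1 map to edges of G2, and |E(G1)| = |E(G2)| = 5, so φ is a bijection on edges as well as vertices. Hence G1 ≅ G2.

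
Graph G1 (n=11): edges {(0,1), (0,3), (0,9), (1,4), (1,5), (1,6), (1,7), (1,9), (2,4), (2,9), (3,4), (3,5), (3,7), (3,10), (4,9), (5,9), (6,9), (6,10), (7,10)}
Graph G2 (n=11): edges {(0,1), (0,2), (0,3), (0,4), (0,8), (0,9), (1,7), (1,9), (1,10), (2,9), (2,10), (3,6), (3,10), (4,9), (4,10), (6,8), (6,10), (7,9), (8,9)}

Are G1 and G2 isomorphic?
Yes, isomorphic

The graphs are isomorphic.
One valid mapping φ: V(G1) → V(G2): 0→4, 1→0, 2→7, 3→10, 4→1, 5→2, 6→8, 7→3, 8→5, 9→9, 10→6

Verify φ preserves adjacency — for each edge of G1, its image is an edge of G2:
  (0,1) → (φ(0),φ(1)) = (0,4) ∈ E(G2) ✓
  (0,3) → (φ(0),φ(3)) = (4,10) ∈ E(G2) ✓
  (0,9) → (φ(0),φ(9)) = (4,9) ∈ E(G2) ✓
  (1,4) → (φ(1),φ(4)) = (0,1) ∈ E(G2) ✓
  (1,5) → (φ(1),φ(5)) = (0,2) ∈ E(G2) ✓
  (1,6) → (φ(1),φ(6)) = (0,8) ∈ E(G2) ✓
  (1,7) → (φ(1),φ(7)) = (0,3) ∈ E(G2) ✓
  (1,9) → (φ(1),φ(9)) = (0,9) ∈ E(G2) ✓
  (2,4) → (φ(2),φ(4)) = (1,7) ∈ E(G2) ✓
  (2,9) → (φ(2),φ(9)) = (7,9) ∈ E(G2) ✓
  (3,4) → (φ(3),φ(4)) = (1,10) ∈ E(G2) ✓
  (3,5) → (φ(3),φ(5)) = (2,10) ∈ E(G2) ✓
  (3,7) → (φ(3),φ(7)) = (3,10) ∈ E(G2) ✓
  (3,10) → (φ(3),φ(10)) = (6,10) ∈ E(G2) ✓
  (4,9) → (φ(4),φ(9)) = (1,9) ∈ E(G2) ✓
  (5,9) → (φ(5),φ(9)) = (2,9) ∈ E(G2) ✓
  (6,9) → (φ(6),φ(9)) = (8,9) ∈ E(G2) ✓
  (6,10) → (φ(6),φ(10)) = (6,8) ∈ E(G2) ✓
  (7,10) → (φ(7),φ(10)) = (3,6) ∈ E(G2) ✓
All 19 edges of G1 map to edges of G2, and |E(G1)| = |E(G2)| = 19, so φ is a bijection on edges as well as vertices. Hence G1 ≅ G2.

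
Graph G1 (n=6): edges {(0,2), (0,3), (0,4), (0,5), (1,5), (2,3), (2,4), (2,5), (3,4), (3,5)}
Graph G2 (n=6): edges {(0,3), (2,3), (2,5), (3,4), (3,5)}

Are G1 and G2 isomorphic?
No, not isomorphic

The graphs are NOT isomorphic.

Connected components of G1: 1 component(s) with vertex sets [[0, 1, 2, 3, 4, 5]], sizes [6].
Connected components of G2: 2 component(s) with vertex sets [[1], [0, 2, 3, 4, 5]], sizes [1, 5].
The number of connected components (and the multiset of component sizes) is an isomorphism invariant — an isomorphism maps each component of G1 bijectively onto a component of G2. Since G1 has 1 component(s) and G2 has 2, they cannot be isomorphic.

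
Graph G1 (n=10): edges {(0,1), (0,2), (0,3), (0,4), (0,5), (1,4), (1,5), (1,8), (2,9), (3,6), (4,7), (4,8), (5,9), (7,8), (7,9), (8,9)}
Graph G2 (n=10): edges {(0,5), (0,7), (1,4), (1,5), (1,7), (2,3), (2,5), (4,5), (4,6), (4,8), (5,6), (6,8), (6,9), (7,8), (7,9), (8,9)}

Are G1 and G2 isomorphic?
Yes, isomorphic

The graphs are isomorphic.
One valid mapping φ: V(G1) → V(G2): 0→5, 1→4, 2→0, 3→2, 4→6, 5→1, 6→3, 7→9, 8→8, 9→7

Verify φ preserves adjacency — for each edge of G1, its image is an edge of G2:
  (0,1) → (φ(0),φ(1)) = (4,5) ∈ E(G2) ✓
  (0,2) → (φ(0),φ(2)) = (0,5) ∈ E(G2) ✓
  (0,3) → (φ(0),φ(3)) = (2,5) ∈ E(G2) ✓
  (0,4) → (φ(0),φ(4)) = (5,6) ∈ E(G2) ✓
  (0,5) → (φ(0),φ(5)) = (1,5) ∈ E(G2) ✓
  (1,4) → (φ(1),φ(4)) = (4,6) ∈ E(G2) ✓
  (1,5) → (φ(1),φ(5)) = (1,4) ∈ E(G2) ✓
  (1,8) → (φ(1),φ(8)) = (4,8) ∈ E(G2) ✓
  (2,9) → (φ(2),φ(9)) = (0,7) ∈ E(G2) ✓
  (3,6) → (φ(3),φ(6)) = (2,3) ∈ E(G2) ✓
  (4,7) → (φ(4),φ(7)) = (6,9) ∈ E(G2) ✓
  (4,8) → (φ(4),φ(8)) = (6,8) ∈ E(G2) ✓
  (5,9) → (φ(5),φ(9)) = (1,7) ∈ E(G2) ✓
  (7,8) → (φ(7),φ(8)) = (8,9) ∈ E(G2) ✓
  (7,9) → (φ(7),φ(9)) = (7,9) ∈ E(G2) ✓
  (8,9) → (φ(8),φ(9)) = (7,8) ∈ E(G2) ✓
All 16 edges of G1 map to edges of G2, and |E(G1)| = |E(G2)| = 16, so φ is a bijection on edges as well as vertices. Hence G1 ≅ G2.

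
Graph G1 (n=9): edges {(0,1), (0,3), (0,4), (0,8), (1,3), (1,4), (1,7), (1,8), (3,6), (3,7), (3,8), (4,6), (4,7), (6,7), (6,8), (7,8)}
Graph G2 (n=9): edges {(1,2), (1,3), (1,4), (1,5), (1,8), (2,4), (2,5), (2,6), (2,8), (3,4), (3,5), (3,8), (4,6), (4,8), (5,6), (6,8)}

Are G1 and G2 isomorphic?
Yes, isomorphic

The graphs are isomorphic.
One valid mapping φ: V(G1) → V(G2): 0→3, 1→1, 2→0, 3→4, 4→5, 5→7, 6→6, 7→2, 8→8

Verify φ preserves adjacency — for each edge of G1, its image is an edge of G2:
  (0,1) → (φ(0),φ(1)) = (1,3) ∈ E(G2) ✓
  (0,3) → (φ(0),φ(3)) = (3,4) ∈ E(G2) ✓
  (0,4) → (φ(0),φ(4)) = (3,5) ∈ E(G2) ✓
  (0,8) → (φ(0),φ(8)) = (3,8) ∈ E(G2) ✓
  (1,3) → (φ(1),φ(3)) = (1,4) ∈ E(G2) ✓
  (1,4) → (φ(1),φ(4)) = (1,5) ∈ E(G2) ✓
  (1,7) → (φ(1),φ(7)) = (1,2) ∈ E(G2) ✓
  (1,8) → (φ(1),φ(8)) = (1,8) ∈ E(G2) ✓
  (3,6) → (φ(3),φ(6)) = (4,6) ∈ E(G2) ✓
  (3,7) → (φ(3),φ(7)) = (2,4) ∈ E(G2) ✓
  (3,8) → (φ(3),φ(8)) = (4,8) ∈ E(G2) ✓
  (4,6) → (φ(4),φ(6)) = (5,6) ∈ E(G2) ✓
  (4,7) → (φ(4),φ(7)) = (2,5) ∈ E(G2) ✓
  (6,7) → (φ(6),φ(7)) = (2,6) ∈ E(G2) ✓
  (6,8) → (φ(6),φ(8)) = (6,8) ∈ E(G2) ✓
  (7,8) → (φ(7),φ(8)) = (2,8) ∈ E(G2) ✓
All 16 edges of G1 map to edges of G2, and |E(G1)| = |E(G2)| = 16, so φ is a bijection on edges as well as vertices. Hence G1 ≅ G2.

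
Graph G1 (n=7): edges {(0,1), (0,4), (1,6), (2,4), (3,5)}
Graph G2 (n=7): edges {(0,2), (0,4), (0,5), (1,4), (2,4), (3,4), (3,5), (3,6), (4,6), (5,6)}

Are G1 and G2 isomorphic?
No, not isomorphic

The graphs are NOT isomorphic.

Degrees in G1: deg(0)=2, deg(1)=2, deg(2)=1, deg(3)=1, deg(4)=2, deg(5)=1, deg(6)=1.
Sorted degree sequence of G1: [2, 2, 2, 1, 1, 1, 1].
Degrees in G2: deg(0)=3, deg(1)=1, deg(2)=2, deg(3)=3, deg(4)=5, deg(5)=3, deg(6)=3.
Sorted degree sequence of G2: [5, 3, 3, 3, 3, 2, 1].
The (sorted) degree sequence is an isomorphism invariant, so since G1 and G2 have different degree sequences they cannot be isomorphic.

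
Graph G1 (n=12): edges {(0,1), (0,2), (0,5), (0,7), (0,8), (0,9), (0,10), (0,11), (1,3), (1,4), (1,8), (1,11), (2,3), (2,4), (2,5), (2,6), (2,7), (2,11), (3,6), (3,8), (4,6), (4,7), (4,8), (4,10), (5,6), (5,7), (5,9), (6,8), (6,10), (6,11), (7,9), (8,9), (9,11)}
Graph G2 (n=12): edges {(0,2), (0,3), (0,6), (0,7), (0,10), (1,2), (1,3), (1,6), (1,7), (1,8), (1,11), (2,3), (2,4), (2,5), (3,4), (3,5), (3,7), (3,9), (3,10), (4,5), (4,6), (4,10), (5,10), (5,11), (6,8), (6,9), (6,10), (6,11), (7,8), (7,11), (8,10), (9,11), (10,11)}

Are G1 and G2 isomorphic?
Yes, isomorphic

The graphs are isomorphic.
One valid mapping φ: V(G1) → V(G2): 0→3, 1→7, 2→10, 3→8, 4→11, 5→4, 6→6, 7→5, 8→1, 9→2, 10→9, 11→0

Verify φ preserves adjacency — for each edge of G1, its image is an edge of G2:
  (0,1) → (φ(0),φ(1)) = (3,7) ∈ E(G2) ✓
  (0,2) → (φ(0),φ(2)) = (3,10) ∈ E(G2) ✓
  (0,5) → (φ(0),φ(5)) = (3,4) ∈ E(G2) ✓
  (0,7) → (φ(0),φ(7)) = (3,5) ∈ E(G2) ✓
  (0,8) → (φ(0),φ(8)) = (1,3) ∈ E(G2) ✓
  (0,9) → (φ(0),φ(9)) = (2,3) ∈ E(G2) ✓
  (0,10) → (φ(0),φ(10)) = (3,9) ∈ E(G2) ✓
  (0,11) → (φ(0),φ(11)) = (0,3) ∈ E(G2) ✓
  (1,3) → (φ(1),φ(3)) = (7,8) ∈ E(G2) ✓
  (1,4) → (φ(1),φ(4)) = (7,11) ∈ E(G2) ✓
  (1,8) → (φ(1),φ(8)) = (1,7) ∈ E(G2) ✓
  (1,11) → (φ(1),φ(11)) = (0,7) ∈ E(G2) ✓
  (2,3) → (φ(2),φ(3)) = (8,10) ∈ E(G2) ✓
  (2,4) → (φ(2),φ(4)) = (10,11) ∈ E(G2) ✓
  (2,5) → (φ(2),φ(5)) = (4,10) ∈ E(G2) ✓
  (2,6) → (φ(2),φ(6)) = (6,10) ∈ E(G2) ✓
  (2,7) → (φ(2),φ(7)) = (5,10) ∈ E(G2) ✓
  (2,11) → (φ(2),φ(11)) = (0,10) ∈ E(G2) ✓
  (3,6) → (φ(3),φ(6)) = (6,8) ∈ E(G2) ✓
  (3,8) → (φ(3),φ(8)) = (1,8) ∈ E(G2) ✓
  (4,6) → (φ(4),φ(6)) = (6,11) ∈ E(G2) ✓
  (4,7) → (φ(4),φ(7)) = (5,11) ∈ E(G2) ✓
  (4,8) → (φ(4),φ(8)) = (1,11) ∈ E(G2) ✓
  (4,10) → (φ(4),φ(10)) = (9,11) ∈ E(G2) ✓
  (5,6) → (φ(5),φ(6)) = (4,6) ∈ E(G2) ✓
  (5,7) → (φ(5),φ(7)) = (4,5) ∈ E(G2) ✓
  (5,9) → (φ(5),φ(9)) = (2,4) ∈ E(G2) ✓
  (6,8) → (φ(6),φ(8)) = (1,6) ∈ E(G2) ✓
  (6,10) → (φ(6),φ(10)) = (6,9) ∈ E(G2) ✓
  (6,11) → (φ(6),φ(11)) = (0,6) ∈ E(G2) ✓
  (7,9) → (φ(7),φ(9)) = (2,5) ∈ E(G2) ✓
  (8,9) → (φ(8),φ(9)) = (1,2) ∈ E(G2) ✓
  (9,11) → (φ(9),φ(11)) = (0,2) ∈ E(G2) ✓
All 33 edges of G1 map to edges of G2, and |E(G1)| = |E(G2)| = 33, so φ is a bijection on edges as well as vertices. Hence G1 ≅ G2.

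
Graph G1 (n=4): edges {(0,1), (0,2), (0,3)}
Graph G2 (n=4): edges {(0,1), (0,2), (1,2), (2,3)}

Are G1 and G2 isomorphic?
No, not isomorphic

The graphs are NOT isomorphic.

Counting triangles (3-cliques): G1 has 0, G2 has 1.
Triangle count is an isomorphism invariant, so differing triangle counts rule out isomorphism.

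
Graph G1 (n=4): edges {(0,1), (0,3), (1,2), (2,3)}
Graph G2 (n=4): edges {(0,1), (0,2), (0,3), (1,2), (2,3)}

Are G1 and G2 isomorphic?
No, not isomorphic

The graphs are NOT isomorphic.

Counting triangles (3-cliques): G1 has 0, G2 has 2.
Triangle count is an isomorphism invariant, so differing triangle counts rule out isomorphism.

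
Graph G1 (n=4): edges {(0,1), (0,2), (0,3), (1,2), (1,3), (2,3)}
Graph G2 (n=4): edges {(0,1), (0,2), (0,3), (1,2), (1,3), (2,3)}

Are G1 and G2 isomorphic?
Yes, isomorphic

The graphs are isomorphic.
One valid mapping φ: V(G1) → V(G2): 0→0, 1→2, 2→1, 3→3

Verify φ preserves adjacency — for each edge of G1, its image is an edge of G2:
  (0,1) → (φ(0),φ(1)) = (0,2) ∈ E(G2) ✓
  (0,2) → (φ(0),φ(2)) = (0,1) ∈ E(G2) ✓
  (0,3) → (φ(0),φ(3)) = (0,3) ∈ E(G2) ✓
  (1,2) → (φ(1),φ(2)) = (1,2) ∈ E(G2) ✓
  (1,3) → (φ(1),φ(3)) = (2,3) ∈ E(G2) ✓
  (2,3) → (φ(2),φ(3)) = (1,3) ∈ E(G2) ✓
All 6 edges of G1 map to edges of G2, and |E(G1)| = |E(G2)| = 6, so φ is a bijection on edges as well as vertices. Hence G1 ≅ G2.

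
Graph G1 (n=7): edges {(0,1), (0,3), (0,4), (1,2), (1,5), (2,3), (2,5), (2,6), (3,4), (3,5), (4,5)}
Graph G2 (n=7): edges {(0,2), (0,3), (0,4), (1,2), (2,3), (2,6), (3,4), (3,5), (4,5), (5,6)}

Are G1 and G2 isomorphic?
No, not isomorphic

The graphs are NOT isomorphic.

Degrees in G1: deg(0)=3, deg(1)=3, deg(2)=4, deg(3)=4, deg(4)=3, deg(5)=4, deg(6)=1.
Sorted degree sequence of G1: [4, 4, 4, 3, 3, 3, 1].
Degrees in G2: deg(0)=3, deg(1)=1, deg(2)=4, deg(3)=4, deg(4)=3, deg(5)=3, deg(6)=2.
Sorted degree sequence of G2: [4, 4, 3, 3, 3, 2, 1].
The (sorted) degree sequence is an isomorphism invariant, so since G1 and G2 have different degree sequences they cannot be isomorphic.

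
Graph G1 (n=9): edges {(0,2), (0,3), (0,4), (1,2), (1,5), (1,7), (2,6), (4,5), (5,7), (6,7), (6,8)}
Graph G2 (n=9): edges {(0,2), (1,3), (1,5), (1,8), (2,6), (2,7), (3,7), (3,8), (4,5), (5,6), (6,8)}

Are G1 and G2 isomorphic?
Yes, isomorphic

The graphs are isomorphic.
One valid mapping φ: V(G1) → V(G2): 0→2, 1→8, 2→6, 3→0, 4→7, 5→3, 6→5, 7→1, 8→4

Verify φ preserves adjacency — for each edge of G1, its image is an edge of G2:
  (0,2) → (φ(0),φ(2)) = (2,6) ∈ E(G2) ✓
  (0,3) → (φ(0),φ(3)) = (0,2) ∈ E(G2) ✓
  (0,4) → (φ(0),φ(4)) = (2,7) ∈ E(G2) ✓
  (1,2) → (φ(1),φ(2)) = (6,8) ∈ E(G2) ✓
  (1,5) → (φ(1),φ(5)) = (3,8) ∈ E(G2) ✓
  (1,7) → (φ(1),φ(7)) = (1,8) ∈ E(G2) ✓
  (2,6) → (φ(2),φ(6)) = (5,6) ∈ E(G2) ✓
  (4,5) → (φ(4),φ(5)) = (3,7) ∈ E(G2) ✓
  (5,7) → (φ(5),φ(7)) = (1,3) ∈ E(G2) ✓
  (6,7) → (φ(6),φ(7)) = (1,5) ∈ E(G2) ✓
  (6,8) → (φ(6),φ(8)) = (4,5) ∈ E(G2) ✓
All 11 edges of G1 map to edges of G2, and |E(G1)| = |E(G2)| = 11, so φ is a bijection on edges as well as vertices. Hence G1 ≅ G2.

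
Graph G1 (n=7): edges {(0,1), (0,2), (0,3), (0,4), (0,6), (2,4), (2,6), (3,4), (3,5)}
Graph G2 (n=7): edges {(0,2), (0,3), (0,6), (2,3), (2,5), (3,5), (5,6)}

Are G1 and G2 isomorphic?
No, not isomorphic

The graphs are NOT isomorphic.

Connected components of G1: 1 component(s) with vertex sets [[0, 1, 2, 3, 4, 5, 6]], sizes [7].
Connected components of G2: 3 component(s) with vertex sets [[1], [4], [0, 2, 3, 5, 6]], sizes [1, 1, 5].
The number of connected components (and the multiset of component sizes) is an isomorphism invariant — an isomorphism maps each component of G1 bijectively onto a component of G2. Since G1 has 1 component(s) and G2 has 3, they cannot be isomorphic.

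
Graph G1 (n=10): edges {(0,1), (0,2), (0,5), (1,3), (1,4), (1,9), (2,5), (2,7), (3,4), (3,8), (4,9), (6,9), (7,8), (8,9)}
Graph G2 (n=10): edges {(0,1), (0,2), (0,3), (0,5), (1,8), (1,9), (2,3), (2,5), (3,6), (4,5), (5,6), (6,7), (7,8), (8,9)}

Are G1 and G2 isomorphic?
Yes, isomorphic

The graphs are isomorphic.
One valid mapping φ: V(G1) → V(G2): 0→1, 1→0, 2→8, 3→3, 4→2, 5→9, 6→4, 7→7, 8→6, 9→5

Verify φ preserves adjacency — for each edge of G1, its image is an edge of G2:
  (0,1) → (φ(0),φ(1)) = (0,1) ∈ E(G2) ✓
  (0,2) → (φ(0),φ(2)) = (1,8) ∈ E(G2) ✓
  (0,5) → (φ(0),φ(5)) = (1,9) ∈ E(G2) ✓
  (1,3) → (φ(1),φ(3)) = (0,3) ∈ E(G2) ✓
  (1,4) → (φ(1),φ(4)) = (0,2) ∈ E(G2) ✓
  (1,9) → (φ(1),φ(9)) = (0,5) ∈ E(G2) ✓
  (2,5) → (φ(2),φ(5)) = (8,9) ∈ E(G2) ✓
  (2,7) → (φ(2),φ(7)) = (7,8) ∈ E(G2) ✓
  (3,4) → (φ(3),φ(4)) = (2,3) ∈ E(G2) ✓
  (3,8) → (φ(3),φ(8)) = (3,6) ∈ E(G2) ✓
  (4,9) → (φ(4),φ(9)) = (2,5) ∈ E(G2) ✓
  (6,9) → (φ(6),φ(9)) = (4,5) ∈ E(G2) ✓
  (7,8) → (φ(7),φ(8)) = (6,7) ∈ E(G2) ✓
  (8,9) → (φ(8),φ(9)) = (5,6) ∈ E(G2) ✓
All 14 edges of G1 map to edges of G2, and |E(G1)| = |E(G2)| = 14, so φ is a bijection on edges as well as vertices. Hence G1 ≅ G2.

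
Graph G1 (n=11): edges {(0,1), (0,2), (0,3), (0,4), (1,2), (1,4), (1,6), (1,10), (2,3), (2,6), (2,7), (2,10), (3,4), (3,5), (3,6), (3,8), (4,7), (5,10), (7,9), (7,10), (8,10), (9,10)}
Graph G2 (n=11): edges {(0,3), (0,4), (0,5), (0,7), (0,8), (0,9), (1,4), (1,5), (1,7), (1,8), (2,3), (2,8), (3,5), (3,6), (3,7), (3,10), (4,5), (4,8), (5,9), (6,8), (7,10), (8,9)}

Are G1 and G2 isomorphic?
Yes, isomorphic

The graphs are isomorphic.
One valid mapping φ: V(G1) → V(G2): 0→4, 1→5, 2→0, 3→8, 4→1, 5→2, 6→9, 7→7, 8→6, 9→10, 10→3

Verify φ preserves adjacency — for each edge of G1, its image is an edge of G2:
  (0,1) → (φ(0),φ(1)) = (4,5) ∈ E(G2) ✓
  (0,2) → (φ(0),φ(2)) = (0,4) ∈ E(G2) ✓
  (0,3) → (φ(0),φ(3)) = (4,8) ∈ E(G2) ✓
  (0,4) → (φ(0),φ(4)) = (1,4) ∈ E(G2) ✓
  (1,2) → (φ(1),φ(2)) = (0,5) ∈ E(G2) ✓
  (1,4) → (φ(1),φ(4)) = (1,5) ∈ E(G2) ✓
  (1,6) → (φ(1),φ(6)) = (5,9) ∈ E(G2) ✓
  (1,10) → (φ(1),φ(10)) = (3,5) ∈ E(G2) ✓
  (2,3) → (φ(2),φ(3)) = (0,8) ∈ E(G2) ✓
  (2,6) → (φ(2),φ(6)) = (0,9) ∈ E(G2) ✓
  (2,7) → (φ(2),φ(7)) = (0,7) ∈ E(G2) ✓
  (2,10) → (φ(2),φ(10)) = (0,3) ∈ E(G2) ✓
  (3,4) → (φ(3),φ(4)) = (1,8) ∈ E(G2) ✓
  (3,5) → (φ(3),φ(5)) = (2,8) ∈ E(G2) ✓
  (3,6) → (φ(3),φ(6)) = (8,9) ∈ E(G2) ✓
  (3,8) → (φ(3),φ(8)) = (6,8) ∈ E(G2) ✓
  (4,7) → (φ(4),φ(7)) = (1,7) ∈ E(G2) ✓
  (5,10) → (φ(5),φ(10)) = (2,3) ∈ E(G2) ✓
  (7,9) → (φ(7),φ(9)) = (7,10) ∈ E(G2) ✓
  (7,10) → (φ(7),φ(10)) = (3,7) ∈ E(G2) ✓
  (8,10) → (φ(8),φ(10)) = (3,6) ∈ E(G2) ✓
  (9,10) → (φ(9),φ(10)) = (3,10) ∈ E(G2) ✓
All 22 edges of G1 map to edges of G2, and |E(G1)| = |E(G2)| = 22, so φ is a bijection on edges as well as vertices. Hence G1 ≅ G2.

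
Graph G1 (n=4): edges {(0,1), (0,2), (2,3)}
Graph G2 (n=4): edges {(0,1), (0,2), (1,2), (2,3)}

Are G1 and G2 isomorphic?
No, not isomorphic

The graphs are NOT isomorphic.

Counting edges: G1 has 3 edge(s); G2 has 4 edge(s).
Edge count is an isomorphism invariant (a bijection on vertices induces a bijection on edges), so differing edge counts rule out isomorphism.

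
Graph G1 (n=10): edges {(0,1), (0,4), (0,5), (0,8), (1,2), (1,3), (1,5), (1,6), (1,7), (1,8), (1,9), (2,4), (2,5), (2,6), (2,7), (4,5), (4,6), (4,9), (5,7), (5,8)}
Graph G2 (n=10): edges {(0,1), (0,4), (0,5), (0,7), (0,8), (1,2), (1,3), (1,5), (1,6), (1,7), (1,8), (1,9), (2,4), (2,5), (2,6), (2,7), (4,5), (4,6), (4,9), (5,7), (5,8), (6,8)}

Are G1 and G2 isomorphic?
No, not isomorphic

The graphs are NOT isomorphic.

Counting edges: G1 has 20 edge(s); G2 has 22 edge(s).
Edge count is an isomorphism invariant (a bijection on vertices induces a bijection on edges), so differing edge counts rule out isomorphism.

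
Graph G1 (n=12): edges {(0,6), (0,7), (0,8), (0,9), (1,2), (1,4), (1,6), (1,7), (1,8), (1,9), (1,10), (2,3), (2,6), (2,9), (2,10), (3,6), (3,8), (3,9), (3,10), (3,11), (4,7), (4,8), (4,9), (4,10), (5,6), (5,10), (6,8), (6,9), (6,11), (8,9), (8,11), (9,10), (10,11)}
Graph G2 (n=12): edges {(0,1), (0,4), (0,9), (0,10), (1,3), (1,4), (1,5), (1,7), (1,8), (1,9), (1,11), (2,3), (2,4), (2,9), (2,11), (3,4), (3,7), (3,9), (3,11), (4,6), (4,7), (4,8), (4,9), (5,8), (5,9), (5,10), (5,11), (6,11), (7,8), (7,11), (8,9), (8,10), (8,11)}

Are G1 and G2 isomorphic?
Yes, isomorphic

The graphs are isomorphic.
One valid mapping φ: V(G1) → V(G2): 0→0, 1→8, 2→7, 3→3, 4→5, 5→6, 6→4, 7→10, 8→9, 9→1, 10→11, 11→2

Verify φ preserves adjacency — for each edge of G1, its image is an edge of G2:
  (0,6) → (φ(0),φ(6)) = (0,4) ∈ E(G2) ✓
  (0,7) → (φ(0),φ(7)) = (0,10) ∈ E(G2) ✓
  (0,8) → (φ(0),φ(8)) = (0,9) ∈ E(G2) ✓
  (0,9) → (φ(0),φ(9)) = (0,1) ∈ E(G2) ✓
  (1,2) → (φ(1),φ(2)) = (7,8) ∈ E(G2) ✓
  (1,4) → (φ(1),φ(4)) = (5,8) ∈ E(G2) ✓
  (1,6) → (φ(1),φ(6)) = (4,8) ∈ E(G2) ✓
  (1,7) → (φ(1),φ(7)) = (8,10) ∈ E(G2) ✓
  (1,8) → (φ(1),φ(8)) = (8,9) ∈ E(G2) ✓
  (1,9) → (φ(1),φ(9)) = (1,8) ∈ E(G2) ✓
  (1,10) → (φ(1),φ(10)) = (8,11) ∈ E(G2) ✓
  (2,3) → (φ(2),φ(3)) = (3,7) ∈ E(G2) ✓
  (2,6) → (φ(2),φ(6)) = (4,7) ∈ E(G2) ✓
  (2,9) → (φ(2),φ(9)) = (1,7) ∈ E(G2) ✓
  (2,10) → (φ(2),φ(10)) = (7,11) ∈ E(G2) ✓
  (3,6) → (φ(3),φ(6)) = (3,4) ∈ E(G2) ✓
  (3,8) → (φ(3),φ(8)) = (3,9) ∈ E(G2) ✓
  (3,9) → (φ(3),φ(9)) = (1,3) ∈ E(G2) ✓
  (3,10) → (φ(3),φ(10)) = (3,11) ∈ E(G2) ✓
  (3,11) → (φ(3),φ(11)) = (2,3) ∈ E(G2) ✓
  (4,7) → (φ(4),φ(7)) = (5,10) ∈ E(G2) ✓
  (4,8) → (φ(4),φ(8)) = (5,9) ∈ E(G2) ✓
  (4,9) → (φ(4),φ(9)) = (1,5) ∈ E(G2) ✓
  (4,10) → (φ(4),φ(10)) = (5,11) ∈ E(G2) ✓
  (5,6) → (φ(5),φ(6)) = (4,6) ∈ E(G2) ✓
  (5,10) → (φ(5),φ(10)) = (6,11) ∈ E(G2) ✓
  (6,8) → (φ(6),φ(8)) = (4,9) ∈ E(G2) ✓
  (6,9) → (φ(6),φ(9)) = (1,4) ∈ E(G2) ✓
  (6,11) → (φ(6),φ(11)) = (2,4) ∈ E(G2) ✓
  (8,9) → (φ(8),φ(9)) = (1,9) ∈ E(G2) ✓
  (8,11) → (φ(8),φ(11)) = (2,9) ∈ E(G2) ✓
  (9,10) → (φ(9),φ(10)) = (1,11) ∈ E(G2) ✓
  (10,11) → (φ(10),φ(11)) = (2,11) ∈ E(G2) ✓
All 33 edges of G1 map to edges of G2, and |E(G1)| = |E(G2)| = 33, so φ is a bijection on edges as well as vertices. Hence G1 ≅ G2.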